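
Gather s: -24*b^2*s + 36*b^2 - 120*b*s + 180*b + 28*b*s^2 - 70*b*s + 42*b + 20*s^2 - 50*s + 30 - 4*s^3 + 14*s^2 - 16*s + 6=36*b^2 + 222*b - 4*s^3 + s^2*(28*b + 34) + s*(-24*b^2 - 190*b - 66) + 36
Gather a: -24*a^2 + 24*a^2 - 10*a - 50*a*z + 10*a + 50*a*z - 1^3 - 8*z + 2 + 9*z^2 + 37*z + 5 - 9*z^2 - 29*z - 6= 0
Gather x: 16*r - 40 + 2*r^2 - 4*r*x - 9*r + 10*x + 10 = 2*r^2 + 7*r + x*(10 - 4*r) - 30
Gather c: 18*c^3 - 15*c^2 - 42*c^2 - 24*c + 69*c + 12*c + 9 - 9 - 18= 18*c^3 - 57*c^2 + 57*c - 18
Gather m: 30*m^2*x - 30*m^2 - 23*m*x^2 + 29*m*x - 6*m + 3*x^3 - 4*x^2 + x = m^2*(30*x - 30) + m*(-23*x^2 + 29*x - 6) + 3*x^3 - 4*x^2 + x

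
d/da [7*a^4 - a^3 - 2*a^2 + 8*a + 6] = 28*a^3 - 3*a^2 - 4*a + 8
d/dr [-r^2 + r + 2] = 1 - 2*r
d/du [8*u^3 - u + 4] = 24*u^2 - 1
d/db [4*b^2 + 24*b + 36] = 8*b + 24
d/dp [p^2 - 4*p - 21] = 2*p - 4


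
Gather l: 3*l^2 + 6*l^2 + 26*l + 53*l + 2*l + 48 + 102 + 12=9*l^2 + 81*l + 162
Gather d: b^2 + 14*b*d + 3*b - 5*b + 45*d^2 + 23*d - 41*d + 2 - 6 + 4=b^2 - 2*b + 45*d^2 + d*(14*b - 18)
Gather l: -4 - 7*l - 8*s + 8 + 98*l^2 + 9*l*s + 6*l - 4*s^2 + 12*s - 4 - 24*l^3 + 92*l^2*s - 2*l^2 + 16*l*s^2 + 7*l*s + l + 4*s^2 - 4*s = -24*l^3 + l^2*(92*s + 96) + l*(16*s^2 + 16*s)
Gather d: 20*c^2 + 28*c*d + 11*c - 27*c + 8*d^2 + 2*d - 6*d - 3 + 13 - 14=20*c^2 - 16*c + 8*d^2 + d*(28*c - 4) - 4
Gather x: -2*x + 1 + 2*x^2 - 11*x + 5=2*x^2 - 13*x + 6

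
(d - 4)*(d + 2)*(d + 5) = d^3 + 3*d^2 - 18*d - 40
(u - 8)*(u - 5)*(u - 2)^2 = u^4 - 17*u^3 + 96*u^2 - 212*u + 160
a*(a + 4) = a^2 + 4*a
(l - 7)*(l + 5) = l^2 - 2*l - 35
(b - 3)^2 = b^2 - 6*b + 9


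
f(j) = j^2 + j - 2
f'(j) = 2*j + 1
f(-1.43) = -1.39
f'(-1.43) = -1.86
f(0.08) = -1.91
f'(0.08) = 1.16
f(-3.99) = 9.93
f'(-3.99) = -6.98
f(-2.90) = 3.51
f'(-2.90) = -4.80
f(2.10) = 4.51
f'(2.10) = 5.20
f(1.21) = 0.67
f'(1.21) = 3.42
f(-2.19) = 0.61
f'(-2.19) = -3.38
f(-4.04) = 10.28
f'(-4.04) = -7.08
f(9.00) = 88.00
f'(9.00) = 19.00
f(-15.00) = 208.00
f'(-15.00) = -29.00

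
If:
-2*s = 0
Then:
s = 0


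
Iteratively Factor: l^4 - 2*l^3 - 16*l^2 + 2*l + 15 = (l + 1)*(l^3 - 3*l^2 - 13*l + 15) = (l - 1)*(l + 1)*(l^2 - 2*l - 15) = (l - 1)*(l + 1)*(l + 3)*(l - 5)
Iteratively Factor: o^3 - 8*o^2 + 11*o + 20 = (o - 5)*(o^2 - 3*o - 4) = (o - 5)*(o - 4)*(o + 1)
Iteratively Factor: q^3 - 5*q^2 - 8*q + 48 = (q - 4)*(q^2 - q - 12) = (q - 4)^2*(q + 3)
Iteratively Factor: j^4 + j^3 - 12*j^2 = (j)*(j^3 + j^2 - 12*j) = j*(j + 4)*(j^2 - 3*j) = j^2*(j + 4)*(j - 3)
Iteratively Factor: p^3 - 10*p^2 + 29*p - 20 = (p - 1)*(p^2 - 9*p + 20) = (p - 4)*(p - 1)*(p - 5)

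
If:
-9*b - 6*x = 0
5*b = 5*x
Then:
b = 0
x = 0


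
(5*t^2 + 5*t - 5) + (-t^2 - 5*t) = 4*t^2 - 5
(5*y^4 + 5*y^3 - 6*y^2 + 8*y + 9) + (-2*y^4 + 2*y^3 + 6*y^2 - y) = 3*y^4 + 7*y^3 + 7*y + 9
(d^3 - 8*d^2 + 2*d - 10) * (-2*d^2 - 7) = -2*d^5 + 16*d^4 - 11*d^3 + 76*d^2 - 14*d + 70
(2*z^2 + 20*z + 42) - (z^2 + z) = z^2 + 19*z + 42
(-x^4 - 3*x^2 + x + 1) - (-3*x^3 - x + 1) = -x^4 + 3*x^3 - 3*x^2 + 2*x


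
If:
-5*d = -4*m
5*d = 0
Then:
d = 0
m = 0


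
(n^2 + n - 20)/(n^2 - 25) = (n - 4)/(n - 5)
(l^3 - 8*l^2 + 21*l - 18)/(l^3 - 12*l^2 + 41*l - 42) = (l - 3)/(l - 7)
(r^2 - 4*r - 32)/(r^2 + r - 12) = (r - 8)/(r - 3)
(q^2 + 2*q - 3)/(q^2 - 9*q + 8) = (q + 3)/(q - 8)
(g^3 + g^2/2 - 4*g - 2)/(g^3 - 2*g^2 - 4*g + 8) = (g + 1/2)/(g - 2)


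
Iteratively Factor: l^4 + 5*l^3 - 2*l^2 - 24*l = (l - 2)*(l^3 + 7*l^2 + 12*l) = (l - 2)*(l + 3)*(l^2 + 4*l) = (l - 2)*(l + 3)*(l + 4)*(l)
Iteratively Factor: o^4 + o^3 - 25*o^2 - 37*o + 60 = (o - 5)*(o^3 + 6*o^2 + 5*o - 12) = (o - 5)*(o + 3)*(o^2 + 3*o - 4) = (o - 5)*(o + 3)*(o + 4)*(o - 1)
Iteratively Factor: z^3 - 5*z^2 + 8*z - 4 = (z - 2)*(z^2 - 3*z + 2) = (z - 2)*(z - 1)*(z - 2)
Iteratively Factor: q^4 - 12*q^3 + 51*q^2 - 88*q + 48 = (q - 1)*(q^3 - 11*q^2 + 40*q - 48) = (q - 4)*(q - 1)*(q^2 - 7*q + 12) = (q - 4)*(q - 3)*(q - 1)*(q - 4)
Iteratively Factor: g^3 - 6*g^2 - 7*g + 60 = (g - 4)*(g^2 - 2*g - 15) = (g - 4)*(g + 3)*(g - 5)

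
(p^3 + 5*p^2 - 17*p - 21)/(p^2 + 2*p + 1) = (p^2 + 4*p - 21)/(p + 1)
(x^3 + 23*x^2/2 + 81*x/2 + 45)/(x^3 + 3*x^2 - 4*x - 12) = (x^2 + 17*x/2 + 15)/(x^2 - 4)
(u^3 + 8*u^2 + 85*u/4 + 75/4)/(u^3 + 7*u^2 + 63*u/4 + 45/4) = (2*u + 5)/(2*u + 3)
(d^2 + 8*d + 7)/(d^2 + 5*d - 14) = (d + 1)/(d - 2)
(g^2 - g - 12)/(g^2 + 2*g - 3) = (g - 4)/(g - 1)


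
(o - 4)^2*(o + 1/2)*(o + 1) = o^4 - 13*o^3/2 + 9*o^2/2 + 20*o + 8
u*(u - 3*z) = u^2 - 3*u*z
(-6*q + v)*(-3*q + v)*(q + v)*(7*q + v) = 126*q^4 + 81*q^3*v - 47*q^2*v^2 - q*v^3 + v^4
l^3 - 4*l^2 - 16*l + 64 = (l - 4)^2*(l + 4)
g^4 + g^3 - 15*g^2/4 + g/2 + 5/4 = (g - 1)^2*(g + 1/2)*(g + 5/2)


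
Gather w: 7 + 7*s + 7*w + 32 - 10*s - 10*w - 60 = -3*s - 3*w - 21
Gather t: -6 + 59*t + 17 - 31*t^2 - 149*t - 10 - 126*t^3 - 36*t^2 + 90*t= -126*t^3 - 67*t^2 + 1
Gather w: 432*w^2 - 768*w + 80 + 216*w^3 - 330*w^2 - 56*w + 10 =216*w^3 + 102*w^2 - 824*w + 90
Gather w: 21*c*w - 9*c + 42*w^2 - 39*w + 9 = -9*c + 42*w^2 + w*(21*c - 39) + 9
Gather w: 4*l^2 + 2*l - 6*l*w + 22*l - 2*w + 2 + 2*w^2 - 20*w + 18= 4*l^2 + 24*l + 2*w^2 + w*(-6*l - 22) + 20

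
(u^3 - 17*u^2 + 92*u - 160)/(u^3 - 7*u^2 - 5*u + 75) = (u^2 - 12*u + 32)/(u^2 - 2*u - 15)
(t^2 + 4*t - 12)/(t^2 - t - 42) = (t - 2)/(t - 7)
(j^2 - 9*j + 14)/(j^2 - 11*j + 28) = (j - 2)/(j - 4)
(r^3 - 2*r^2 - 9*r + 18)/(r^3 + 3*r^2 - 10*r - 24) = (r^2 + r - 6)/(r^2 + 6*r + 8)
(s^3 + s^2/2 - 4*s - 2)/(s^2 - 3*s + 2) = (s^2 + 5*s/2 + 1)/(s - 1)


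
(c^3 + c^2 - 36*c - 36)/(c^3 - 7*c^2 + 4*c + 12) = (c + 6)/(c - 2)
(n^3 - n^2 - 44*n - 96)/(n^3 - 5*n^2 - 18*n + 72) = (n^2 - 5*n - 24)/(n^2 - 9*n + 18)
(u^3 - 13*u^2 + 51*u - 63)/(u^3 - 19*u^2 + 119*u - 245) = (u^2 - 6*u + 9)/(u^2 - 12*u + 35)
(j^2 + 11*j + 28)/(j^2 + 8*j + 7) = (j + 4)/(j + 1)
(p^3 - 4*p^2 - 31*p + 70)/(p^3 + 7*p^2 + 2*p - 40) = (p - 7)/(p + 4)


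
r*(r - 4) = r^2 - 4*r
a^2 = a^2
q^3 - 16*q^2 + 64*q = q*(q - 8)^2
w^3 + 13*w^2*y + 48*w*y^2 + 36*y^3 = (w + y)*(w + 6*y)^2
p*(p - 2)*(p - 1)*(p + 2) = p^4 - p^3 - 4*p^2 + 4*p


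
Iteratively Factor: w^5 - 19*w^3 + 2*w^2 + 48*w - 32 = (w + 4)*(w^4 - 4*w^3 - 3*w^2 + 14*w - 8) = (w - 4)*(w + 4)*(w^3 - 3*w + 2) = (w - 4)*(w - 1)*(w + 4)*(w^2 + w - 2) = (w - 4)*(w - 1)^2*(w + 4)*(w + 2)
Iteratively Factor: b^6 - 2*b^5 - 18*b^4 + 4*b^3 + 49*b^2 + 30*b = (b - 5)*(b^5 + 3*b^4 - 3*b^3 - 11*b^2 - 6*b) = (b - 5)*(b + 1)*(b^4 + 2*b^3 - 5*b^2 - 6*b) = (b - 5)*(b + 1)*(b + 3)*(b^3 - b^2 - 2*b) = b*(b - 5)*(b + 1)*(b + 3)*(b^2 - b - 2) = b*(b - 5)*(b + 1)^2*(b + 3)*(b - 2)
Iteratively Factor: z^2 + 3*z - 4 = (z - 1)*(z + 4)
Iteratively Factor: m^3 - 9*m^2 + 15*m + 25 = (m + 1)*(m^2 - 10*m + 25) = (m - 5)*(m + 1)*(m - 5)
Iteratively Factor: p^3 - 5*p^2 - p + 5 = (p - 5)*(p^2 - 1) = (p - 5)*(p + 1)*(p - 1)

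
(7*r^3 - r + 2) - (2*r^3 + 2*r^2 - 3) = 5*r^3 - 2*r^2 - r + 5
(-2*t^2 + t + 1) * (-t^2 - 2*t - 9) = 2*t^4 + 3*t^3 + 15*t^2 - 11*t - 9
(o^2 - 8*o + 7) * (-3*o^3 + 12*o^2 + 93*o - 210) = -3*o^5 + 36*o^4 - 24*o^3 - 870*o^2 + 2331*o - 1470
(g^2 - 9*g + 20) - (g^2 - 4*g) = 20 - 5*g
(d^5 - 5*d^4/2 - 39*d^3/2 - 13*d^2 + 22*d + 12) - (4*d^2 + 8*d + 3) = d^5 - 5*d^4/2 - 39*d^3/2 - 17*d^2 + 14*d + 9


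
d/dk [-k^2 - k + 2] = -2*k - 1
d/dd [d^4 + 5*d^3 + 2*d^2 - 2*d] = 4*d^3 + 15*d^2 + 4*d - 2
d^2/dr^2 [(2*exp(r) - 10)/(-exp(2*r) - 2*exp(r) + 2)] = 2*(-exp(4*r) + 22*exp(3*r) + 18*exp(2*r) + 56*exp(r) + 16)*exp(r)/(exp(6*r) + 6*exp(5*r) + 6*exp(4*r) - 16*exp(3*r) - 12*exp(2*r) + 24*exp(r) - 8)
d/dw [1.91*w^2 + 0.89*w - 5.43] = 3.82*w + 0.89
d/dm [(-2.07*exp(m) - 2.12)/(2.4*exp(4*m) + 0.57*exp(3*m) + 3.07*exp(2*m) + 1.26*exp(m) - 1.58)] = (14.904*exp(4*m) + 22.7118*exp(3*m) + 9.9801*exp(2*m) + 13.0168*exp(m) + 5.9418)*exp(m)/(5.76*exp(8*m) + 2.736*exp(7*m) + 15.0609*exp(6*m) + 9.5478*exp(5*m) + 3.2773*exp(4*m) + 5.9352*exp(3*m) - 8.1136*exp(2*m) - 3.9816*exp(m) + 2.4964)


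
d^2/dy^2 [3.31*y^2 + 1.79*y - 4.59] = 6.62000000000000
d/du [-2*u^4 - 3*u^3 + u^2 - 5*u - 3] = -8*u^3 - 9*u^2 + 2*u - 5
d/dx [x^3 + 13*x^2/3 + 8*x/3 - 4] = 3*x^2 + 26*x/3 + 8/3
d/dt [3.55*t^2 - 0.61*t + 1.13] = 7.1*t - 0.61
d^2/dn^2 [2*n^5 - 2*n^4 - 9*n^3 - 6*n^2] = 40*n^3 - 24*n^2 - 54*n - 12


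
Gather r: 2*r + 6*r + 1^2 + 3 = 8*r + 4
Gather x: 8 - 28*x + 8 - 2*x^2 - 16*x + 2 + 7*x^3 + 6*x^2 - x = 7*x^3 + 4*x^2 - 45*x + 18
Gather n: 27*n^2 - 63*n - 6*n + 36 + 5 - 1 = 27*n^2 - 69*n + 40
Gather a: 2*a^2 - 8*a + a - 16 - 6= 2*a^2 - 7*a - 22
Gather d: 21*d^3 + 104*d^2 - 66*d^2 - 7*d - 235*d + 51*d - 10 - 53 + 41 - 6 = 21*d^3 + 38*d^2 - 191*d - 28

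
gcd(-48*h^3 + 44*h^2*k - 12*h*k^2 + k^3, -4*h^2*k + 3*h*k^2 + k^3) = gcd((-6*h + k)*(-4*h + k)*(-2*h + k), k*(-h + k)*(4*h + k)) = 1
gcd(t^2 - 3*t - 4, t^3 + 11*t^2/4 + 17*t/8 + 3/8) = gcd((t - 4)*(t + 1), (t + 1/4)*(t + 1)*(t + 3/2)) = t + 1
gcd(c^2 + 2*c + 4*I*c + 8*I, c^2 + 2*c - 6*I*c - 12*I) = c + 2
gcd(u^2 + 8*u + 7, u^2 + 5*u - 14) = u + 7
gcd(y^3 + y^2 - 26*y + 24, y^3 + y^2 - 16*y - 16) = y - 4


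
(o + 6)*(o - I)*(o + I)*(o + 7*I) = o^4 + 6*o^3 + 7*I*o^3 + o^2 + 42*I*o^2 + 6*o + 7*I*o + 42*I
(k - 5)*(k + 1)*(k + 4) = k^3 - 21*k - 20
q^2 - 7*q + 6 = (q - 6)*(q - 1)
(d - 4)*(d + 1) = d^2 - 3*d - 4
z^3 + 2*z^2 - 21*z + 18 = (z - 3)*(z - 1)*(z + 6)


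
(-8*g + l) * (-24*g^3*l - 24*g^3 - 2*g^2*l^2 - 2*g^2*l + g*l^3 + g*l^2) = 192*g^4*l + 192*g^4 - 8*g^3*l^2 - 8*g^3*l - 10*g^2*l^3 - 10*g^2*l^2 + g*l^4 + g*l^3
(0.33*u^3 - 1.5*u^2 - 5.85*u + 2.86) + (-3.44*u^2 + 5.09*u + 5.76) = 0.33*u^3 - 4.94*u^2 - 0.76*u + 8.62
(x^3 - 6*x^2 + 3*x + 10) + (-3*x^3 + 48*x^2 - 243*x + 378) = -2*x^3 + 42*x^2 - 240*x + 388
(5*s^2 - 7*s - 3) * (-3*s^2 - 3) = -15*s^4 + 21*s^3 - 6*s^2 + 21*s + 9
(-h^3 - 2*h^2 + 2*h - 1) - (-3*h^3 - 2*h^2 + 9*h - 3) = 2*h^3 - 7*h + 2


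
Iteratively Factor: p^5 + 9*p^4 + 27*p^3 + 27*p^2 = (p + 3)*(p^4 + 6*p^3 + 9*p^2) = p*(p + 3)*(p^3 + 6*p^2 + 9*p) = p^2*(p + 3)*(p^2 + 6*p + 9) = p^2*(p + 3)^2*(p + 3)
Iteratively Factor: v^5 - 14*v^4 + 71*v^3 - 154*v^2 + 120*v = (v - 4)*(v^4 - 10*v^3 + 31*v^2 - 30*v) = (v - 4)*(v - 2)*(v^3 - 8*v^2 + 15*v) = (v - 5)*(v - 4)*(v - 2)*(v^2 - 3*v) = (v - 5)*(v - 4)*(v - 3)*(v - 2)*(v)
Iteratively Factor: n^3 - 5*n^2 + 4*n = (n - 1)*(n^2 - 4*n) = (n - 4)*(n - 1)*(n)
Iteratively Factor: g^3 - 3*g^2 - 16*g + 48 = (g - 4)*(g^2 + g - 12) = (g - 4)*(g + 4)*(g - 3)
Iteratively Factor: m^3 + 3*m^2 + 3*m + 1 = (m + 1)*(m^2 + 2*m + 1) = (m + 1)^2*(m + 1)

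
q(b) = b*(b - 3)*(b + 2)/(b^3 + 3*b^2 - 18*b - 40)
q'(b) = b*(b - 3)*(b + 2)*(-3*b^2 - 6*b + 18)/(b^3 + 3*b^2 - 18*b - 40)^2 + b*(b - 3)/(b^3 + 3*b^2 - 18*b - 40) + b*(b + 2)/(b^3 + 3*b^2 - 18*b - 40) + (b - 3)*(b + 2)/(b^3 + 3*b^2 - 18*b - 40) = 4*(b^2 - 10*b + 15)/(b^4 + 2*b^3 - 39*b^2 - 40*b + 400)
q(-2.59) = -0.91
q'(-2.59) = 0.75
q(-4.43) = -6.85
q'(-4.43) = 13.67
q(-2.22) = -0.67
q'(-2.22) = 0.56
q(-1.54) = -0.36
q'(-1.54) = 0.36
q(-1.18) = -0.25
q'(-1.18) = 0.29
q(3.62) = -0.69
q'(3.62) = -3.02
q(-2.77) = -1.06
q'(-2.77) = 0.88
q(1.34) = 0.13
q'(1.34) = 0.05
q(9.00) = 0.77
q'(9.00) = 0.00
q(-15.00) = 1.42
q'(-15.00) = 0.04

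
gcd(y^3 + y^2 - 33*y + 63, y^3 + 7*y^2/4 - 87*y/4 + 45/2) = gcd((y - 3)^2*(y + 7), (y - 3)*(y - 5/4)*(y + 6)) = y - 3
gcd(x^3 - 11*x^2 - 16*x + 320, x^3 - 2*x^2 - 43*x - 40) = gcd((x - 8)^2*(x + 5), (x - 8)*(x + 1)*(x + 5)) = x^2 - 3*x - 40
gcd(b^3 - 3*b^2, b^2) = b^2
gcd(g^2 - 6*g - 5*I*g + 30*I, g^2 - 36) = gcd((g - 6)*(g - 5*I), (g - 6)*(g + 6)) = g - 6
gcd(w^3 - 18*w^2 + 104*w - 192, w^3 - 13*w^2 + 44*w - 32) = w^2 - 12*w + 32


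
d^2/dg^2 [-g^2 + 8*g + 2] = -2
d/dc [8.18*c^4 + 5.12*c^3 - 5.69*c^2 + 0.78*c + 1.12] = 32.72*c^3 + 15.36*c^2 - 11.38*c + 0.78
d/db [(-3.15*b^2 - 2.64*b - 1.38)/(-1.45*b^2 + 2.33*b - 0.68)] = (-11.1675*b^2 + 0.282*b + 5.0106)/(2.1025*b^4 - 6.757*b^3 + 7.4009*b^2 - 3.1688*b + 0.4624)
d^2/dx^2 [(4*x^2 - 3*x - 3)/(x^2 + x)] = 2*(-7*x^3 - 9*x^2 - 9*x - 3)/(x^3*(x^3 + 3*x^2 + 3*x + 1))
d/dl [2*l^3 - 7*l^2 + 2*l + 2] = 6*l^2 - 14*l + 2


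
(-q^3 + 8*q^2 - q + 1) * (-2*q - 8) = 2*q^4 - 8*q^3 - 62*q^2 + 6*q - 8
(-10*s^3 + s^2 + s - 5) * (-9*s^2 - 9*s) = 90*s^5 + 81*s^4 - 18*s^3 + 36*s^2 + 45*s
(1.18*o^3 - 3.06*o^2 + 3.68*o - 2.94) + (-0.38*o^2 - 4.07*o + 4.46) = 1.18*o^3 - 3.44*o^2 - 0.39*o + 1.52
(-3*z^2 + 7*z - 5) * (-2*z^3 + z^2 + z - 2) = 6*z^5 - 17*z^4 + 14*z^3 + 8*z^2 - 19*z + 10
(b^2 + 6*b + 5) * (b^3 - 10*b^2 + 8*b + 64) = b^5 - 4*b^4 - 47*b^3 + 62*b^2 + 424*b + 320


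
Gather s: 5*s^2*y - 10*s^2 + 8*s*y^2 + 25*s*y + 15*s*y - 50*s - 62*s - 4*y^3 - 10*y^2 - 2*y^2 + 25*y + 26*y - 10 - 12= s^2*(5*y - 10) + s*(8*y^2 + 40*y - 112) - 4*y^3 - 12*y^2 + 51*y - 22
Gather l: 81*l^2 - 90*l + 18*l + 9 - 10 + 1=81*l^2 - 72*l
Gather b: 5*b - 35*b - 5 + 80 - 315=-30*b - 240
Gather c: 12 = 12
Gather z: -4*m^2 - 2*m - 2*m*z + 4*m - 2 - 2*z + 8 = -4*m^2 + 2*m + z*(-2*m - 2) + 6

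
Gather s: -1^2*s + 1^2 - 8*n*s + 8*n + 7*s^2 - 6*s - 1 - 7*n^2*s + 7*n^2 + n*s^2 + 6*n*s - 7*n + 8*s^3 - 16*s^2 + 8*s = 7*n^2 + n + 8*s^3 + s^2*(n - 9) + s*(-7*n^2 - 2*n + 1)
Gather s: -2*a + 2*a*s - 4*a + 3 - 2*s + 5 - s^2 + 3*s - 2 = -6*a - s^2 + s*(2*a + 1) + 6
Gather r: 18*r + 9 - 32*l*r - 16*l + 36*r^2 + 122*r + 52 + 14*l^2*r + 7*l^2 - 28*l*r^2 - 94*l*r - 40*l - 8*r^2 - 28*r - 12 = 7*l^2 - 56*l + r^2*(28 - 28*l) + r*(14*l^2 - 126*l + 112) + 49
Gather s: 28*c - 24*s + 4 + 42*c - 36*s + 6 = 70*c - 60*s + 10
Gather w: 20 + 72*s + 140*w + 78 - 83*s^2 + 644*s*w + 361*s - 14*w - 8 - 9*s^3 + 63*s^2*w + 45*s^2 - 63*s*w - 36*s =-9*s^3 - 38*s^2 + 397*s + w*(63*s^2 + 581*s + 126) + 90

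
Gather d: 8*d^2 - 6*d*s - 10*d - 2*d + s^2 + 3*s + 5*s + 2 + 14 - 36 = 8*d^2 + d*(-6*s - 12) + s^2 + 8*s - 20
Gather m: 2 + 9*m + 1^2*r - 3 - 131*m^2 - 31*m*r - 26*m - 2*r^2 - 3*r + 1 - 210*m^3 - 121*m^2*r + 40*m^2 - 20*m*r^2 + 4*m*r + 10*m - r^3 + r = -210*m^3 + m^2*(-121*r - 91) + m*(-20*r^2 - 27*r - 7) - r^3 - 2*r^2 - r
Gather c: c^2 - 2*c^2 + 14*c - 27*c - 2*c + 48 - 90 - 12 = -c^2 - 15*c - 54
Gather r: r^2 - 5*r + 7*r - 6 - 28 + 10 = r^2 + 2*r - 24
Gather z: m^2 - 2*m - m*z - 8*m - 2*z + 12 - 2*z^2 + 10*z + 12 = m^2 - 10*m - 2*z^2 + z*(8 - m) + 24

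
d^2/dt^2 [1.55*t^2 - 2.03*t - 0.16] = 3.10000000000000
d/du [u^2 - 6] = 2*u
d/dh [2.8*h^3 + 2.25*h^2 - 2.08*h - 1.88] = 8.4*h^2 + 4.5*h - 2.08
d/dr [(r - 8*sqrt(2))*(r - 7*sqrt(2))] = 2*r - 15*sqrt(2)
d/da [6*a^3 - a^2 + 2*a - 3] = 18*a^2 - 2*a + 2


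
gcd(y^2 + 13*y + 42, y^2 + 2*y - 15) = 1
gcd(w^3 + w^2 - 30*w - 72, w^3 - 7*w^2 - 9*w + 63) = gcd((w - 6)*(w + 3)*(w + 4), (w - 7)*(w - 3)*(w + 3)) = w + 3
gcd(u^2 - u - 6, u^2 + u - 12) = u - 3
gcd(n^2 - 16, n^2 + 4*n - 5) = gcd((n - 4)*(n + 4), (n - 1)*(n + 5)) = 1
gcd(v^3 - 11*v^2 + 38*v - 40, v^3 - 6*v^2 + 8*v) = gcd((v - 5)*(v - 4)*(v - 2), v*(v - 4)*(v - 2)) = v^2 - 6*v + 8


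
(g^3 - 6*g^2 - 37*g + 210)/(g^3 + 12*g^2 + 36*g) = (g^2 - 12*g + 35)/(g*(g + 6))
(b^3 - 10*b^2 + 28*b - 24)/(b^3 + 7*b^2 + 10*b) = (b^3 - 10*b^2 + 28*b - 24)/(b*(b^2 + 7*b + 10))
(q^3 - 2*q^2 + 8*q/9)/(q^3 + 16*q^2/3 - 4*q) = (q - 4/3)/(q + 6)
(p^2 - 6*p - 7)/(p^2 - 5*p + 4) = (p^2 - 6*p - 7)/(p^2 - 5*p + 4)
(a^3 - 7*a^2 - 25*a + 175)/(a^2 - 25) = a - 7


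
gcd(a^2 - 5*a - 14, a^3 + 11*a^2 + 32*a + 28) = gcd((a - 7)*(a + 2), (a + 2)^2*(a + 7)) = a + 2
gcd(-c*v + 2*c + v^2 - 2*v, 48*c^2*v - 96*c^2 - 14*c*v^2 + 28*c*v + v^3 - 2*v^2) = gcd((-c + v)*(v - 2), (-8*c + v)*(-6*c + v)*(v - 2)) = v - 2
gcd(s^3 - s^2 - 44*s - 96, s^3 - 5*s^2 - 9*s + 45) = s + 3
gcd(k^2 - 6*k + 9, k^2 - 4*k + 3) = k - 3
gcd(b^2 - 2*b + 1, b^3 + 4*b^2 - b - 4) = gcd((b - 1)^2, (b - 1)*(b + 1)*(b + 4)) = b - 1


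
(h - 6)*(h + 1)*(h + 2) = h^3 - 3*h^2 - 16*h - 12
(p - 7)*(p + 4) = p^2 - 3*p - 28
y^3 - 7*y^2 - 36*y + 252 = (y - 7)*(y - 6)*(y + 6)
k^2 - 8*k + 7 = (k - 7)*(k - 1)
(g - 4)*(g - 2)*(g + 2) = g^3 - 4*g^2 - 4*g + 16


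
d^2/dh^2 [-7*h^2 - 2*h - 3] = -14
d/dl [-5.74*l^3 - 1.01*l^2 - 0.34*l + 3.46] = -17.22*l^2 - 2.02*l - 0.34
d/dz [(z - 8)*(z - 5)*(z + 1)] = 3*z^2 - 24*z + 27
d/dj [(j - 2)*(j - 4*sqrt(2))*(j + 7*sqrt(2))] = 3*j^2 - 4*j + 6*sqrt(2)*j - 56 - 6*sqrt(2)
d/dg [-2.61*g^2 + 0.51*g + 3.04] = 0.51 - 5.22*g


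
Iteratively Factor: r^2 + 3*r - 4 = (r - 1)*(r + 4)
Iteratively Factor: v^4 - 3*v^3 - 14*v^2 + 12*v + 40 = (v + 2)*(v^3 - 5*v^2 - 4*v + 20) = (v - 5)*(v + 2)*(v^2 - 4) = (v - 5)*(v - 2)*(v + 2)*(v + 2)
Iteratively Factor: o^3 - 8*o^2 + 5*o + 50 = (o - 5)*(o^2 - 3*o - 10) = (o - 5)*(o + 2)*(o - 5)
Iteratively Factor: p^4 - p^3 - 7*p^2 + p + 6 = (p - 1)*(p^3 - 7*p - 6) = (p - 3)*(p - 1)*(p^2 + 3*p + 2) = (p - 3)*(p - 1)*(p + 1)*(p + 2)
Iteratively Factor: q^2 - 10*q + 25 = (q - 5)*(q - 5)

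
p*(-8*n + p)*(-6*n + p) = 48*n^2*p - 14*n*p^2 + p^3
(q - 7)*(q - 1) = q^2 - 8*q + 7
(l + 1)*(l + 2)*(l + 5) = l^3 + 8*l^2 + 17*l + 10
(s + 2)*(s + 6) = s^2 + 8*s + 12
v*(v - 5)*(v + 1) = v^3 - 4*v^2 - 5*v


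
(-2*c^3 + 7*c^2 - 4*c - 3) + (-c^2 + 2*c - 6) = -2*c^3 + 6*c^2 - 2*c - 9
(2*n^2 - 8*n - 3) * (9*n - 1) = 18*n^3 - 74*n^2 - 19*n + 3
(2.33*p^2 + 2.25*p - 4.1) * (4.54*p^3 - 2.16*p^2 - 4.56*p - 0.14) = 10.5782*p^5 + 5.1822*p^4 - 34.0988*p^3 - 1.7302*p^2 + 18.381*p + 0.574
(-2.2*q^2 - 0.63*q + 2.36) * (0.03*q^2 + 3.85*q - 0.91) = -0.066*q^4 - 8.4889*q^3 - 0.3527*q^2 + 9.6593*q - 2.1476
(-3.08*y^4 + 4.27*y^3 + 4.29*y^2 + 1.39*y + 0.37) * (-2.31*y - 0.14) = 7.1148*y^5 - 9.4325*y^4 - 10.5077*y^3 - 3.8115*y^2 - 1.0493*y - 0.0518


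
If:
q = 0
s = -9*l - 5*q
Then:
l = -s/9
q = 0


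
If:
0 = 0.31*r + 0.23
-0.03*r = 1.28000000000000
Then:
No Solution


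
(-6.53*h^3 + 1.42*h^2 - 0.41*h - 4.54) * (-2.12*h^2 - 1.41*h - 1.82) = 13.8436*h^5 + 6.1969*h^4 + 10.7516*h^3 + 7.6185*h^2 + 7.1476*h + 8.2628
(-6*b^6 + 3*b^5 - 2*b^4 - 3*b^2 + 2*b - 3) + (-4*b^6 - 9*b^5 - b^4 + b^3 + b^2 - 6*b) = -10*b^6 - 6*b^5 - 3*b^4 + b^3 - 2*b^2 - 4*b - 3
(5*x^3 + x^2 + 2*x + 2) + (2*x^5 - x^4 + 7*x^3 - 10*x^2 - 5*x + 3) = 2*x^5 - x^4 + 12*x^3 - 9*x^2 - 3*x + 5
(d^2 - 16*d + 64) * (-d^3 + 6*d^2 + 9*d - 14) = -d^5 + 22*d^4 - 151*d^3 + 226*d^2 + 800*d - 896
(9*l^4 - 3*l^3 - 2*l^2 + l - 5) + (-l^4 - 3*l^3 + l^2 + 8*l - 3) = 8*l^4 - 6*l^3 - l^2 + 9*l - 8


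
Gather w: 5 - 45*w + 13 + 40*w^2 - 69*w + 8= 40*w^2 - 114*w + 26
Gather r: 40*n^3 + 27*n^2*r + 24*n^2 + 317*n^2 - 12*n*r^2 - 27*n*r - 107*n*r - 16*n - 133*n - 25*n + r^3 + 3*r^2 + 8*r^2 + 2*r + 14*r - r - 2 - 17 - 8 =40*n^3 + 341*n^2 - 174*n + r^3 + r^2*(11 - 12*n) + r*(27*n^2 - 134*n + 15) - 27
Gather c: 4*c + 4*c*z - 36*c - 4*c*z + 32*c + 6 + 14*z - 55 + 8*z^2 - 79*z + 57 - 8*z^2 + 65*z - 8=0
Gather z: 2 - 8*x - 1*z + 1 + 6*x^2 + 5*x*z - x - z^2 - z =6*x^2 - 9*x - z^2 + z*(5*x - 2) + 3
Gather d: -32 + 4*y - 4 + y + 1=5*y - 35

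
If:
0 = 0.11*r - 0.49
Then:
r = 4.45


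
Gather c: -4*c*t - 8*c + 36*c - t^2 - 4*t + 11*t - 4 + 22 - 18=c*(28 - 4*t) - t^2 + 7*t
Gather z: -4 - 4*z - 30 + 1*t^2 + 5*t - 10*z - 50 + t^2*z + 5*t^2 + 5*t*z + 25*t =6*t^2 + 30*t + z*(t^2 + 5*t - 14) - 84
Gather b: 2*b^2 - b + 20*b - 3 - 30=2*b^2 + 19*b - 33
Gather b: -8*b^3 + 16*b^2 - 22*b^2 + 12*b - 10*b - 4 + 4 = -8*b^3 - 6*b^2 + 2*b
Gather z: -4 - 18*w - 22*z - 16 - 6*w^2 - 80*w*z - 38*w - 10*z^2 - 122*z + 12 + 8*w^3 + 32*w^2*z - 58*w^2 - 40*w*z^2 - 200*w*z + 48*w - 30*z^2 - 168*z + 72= 8*w^3 - 64*w^2 - 8*w + z^2*(-40*w - 40) + z*(32*w^2 - 280*w - 312) + 64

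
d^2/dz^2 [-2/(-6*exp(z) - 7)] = (72*exp(z) - 84)*exp(z)/(6*exp(z) + 7)^3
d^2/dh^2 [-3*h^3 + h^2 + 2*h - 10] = 2 - 18*h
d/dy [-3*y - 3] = -3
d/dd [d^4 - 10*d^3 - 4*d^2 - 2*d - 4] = 4*d^3 - 30*d^2 - 8*d - 2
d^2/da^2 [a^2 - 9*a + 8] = 2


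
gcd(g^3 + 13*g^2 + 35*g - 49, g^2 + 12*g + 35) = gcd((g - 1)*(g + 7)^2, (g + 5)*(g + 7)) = g + 7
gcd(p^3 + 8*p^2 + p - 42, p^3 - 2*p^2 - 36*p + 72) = p - 2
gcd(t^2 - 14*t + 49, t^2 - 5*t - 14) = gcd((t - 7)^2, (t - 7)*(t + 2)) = t - 7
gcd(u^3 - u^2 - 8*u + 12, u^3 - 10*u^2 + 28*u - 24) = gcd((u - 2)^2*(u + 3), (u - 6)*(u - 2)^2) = u^2 - 4*u + 4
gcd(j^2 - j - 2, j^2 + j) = j + 1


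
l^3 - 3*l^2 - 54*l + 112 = (l - 8)*(l - 2)*(l + 7)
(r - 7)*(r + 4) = r^2 - 3*r - 28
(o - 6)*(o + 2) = o^2 - 4*o - 12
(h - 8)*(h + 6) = h^2 - 2*h - 48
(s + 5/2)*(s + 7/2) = s^2 + 6*s + 35/4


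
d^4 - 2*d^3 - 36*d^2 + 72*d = d*(d - 6)*(d - 2)*(d + 6)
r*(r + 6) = r^2 + 6*r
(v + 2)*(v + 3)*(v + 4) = v^3 + 9*v^2 + 26*v + 24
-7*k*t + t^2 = t*(-7*k + t)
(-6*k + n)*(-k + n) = 6*k^2 - 7*k*n + n^2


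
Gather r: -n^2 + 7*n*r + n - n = -n^2 + 7*n*r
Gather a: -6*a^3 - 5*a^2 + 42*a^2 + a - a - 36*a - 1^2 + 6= -6*a^3 + 37*a^2 - 36*a + 5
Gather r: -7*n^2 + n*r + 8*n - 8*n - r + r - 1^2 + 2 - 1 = -7*n^2 + n*r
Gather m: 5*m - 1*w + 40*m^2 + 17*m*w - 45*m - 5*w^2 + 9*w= 40*m^2 + m*(17*w - 40) - 5*w^2 + 8*w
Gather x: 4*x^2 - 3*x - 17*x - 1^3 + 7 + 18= 4*x^2 - 20*x + 24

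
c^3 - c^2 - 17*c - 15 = (c - 5)*(c + 1)*(c + 3)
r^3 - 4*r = r*(r - 2)*(r + 2)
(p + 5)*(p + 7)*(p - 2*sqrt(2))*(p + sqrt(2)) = p^4 - sqrt(2)*p^3 + 12*p^3 - 12*sqrt(2)*p^2 + 31*p^2 - 35*sqrt(2)*p - 48*p - 140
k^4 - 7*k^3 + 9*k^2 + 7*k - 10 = (k - 5)*(k - 2)*(k - 1)*(k + 1)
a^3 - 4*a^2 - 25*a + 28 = (a - 7)*(a - 1)*(a + 4)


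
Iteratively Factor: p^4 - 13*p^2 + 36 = (p - 2)*(p^3 + 2*p^2 - 9*p - 18) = (p - 2)*(p + 2)*(p^2 - 9) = (p - 2)*(p + 2)*(p + 3)*(p - 3)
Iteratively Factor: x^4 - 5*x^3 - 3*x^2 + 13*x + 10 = (x + 1)*(x^3 - 6*x^2 + 3*x + 10) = (x + 1)^2*(x^2 - 7*x + 10) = (x - 5)*(x + 1)^2*(x - 2)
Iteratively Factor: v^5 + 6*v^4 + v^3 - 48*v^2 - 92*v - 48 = (v + 4)*(v^4 + 2*v^3 - 7*v^2 - 20*v - 12) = (v + 2)*(v + 4)*(v^3 - 7*v - 6) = (v - 3)*(v + 2)*(v + 4)*(v^2 + 3*v + 2) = (v - 3)*(v + 1)*(v + 2)*(v + 4)*(v + 2)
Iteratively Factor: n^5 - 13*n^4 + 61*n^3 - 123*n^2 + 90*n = (n)*(n^4 - 13*n^3 + 61*n^2 - 123*n + 90) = n*(n - 3)*(n^3 - 10*n^2 + 31*n - 30) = n*(n - 5)*(n - 3)*(n^2 - 5*n + 6) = n*(n - 5)*(n - 3)*(n - 2)*(n - 3)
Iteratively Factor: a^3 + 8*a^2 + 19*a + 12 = (a + 3)*(a^2 + 5*a + 4) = (a + 3)*(a + 4)*(a + 1)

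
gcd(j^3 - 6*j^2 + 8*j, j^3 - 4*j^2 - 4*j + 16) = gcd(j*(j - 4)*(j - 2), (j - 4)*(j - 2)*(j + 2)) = j^2 - 6*j + 8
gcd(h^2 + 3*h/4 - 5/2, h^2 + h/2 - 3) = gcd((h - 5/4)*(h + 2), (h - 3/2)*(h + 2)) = h + 2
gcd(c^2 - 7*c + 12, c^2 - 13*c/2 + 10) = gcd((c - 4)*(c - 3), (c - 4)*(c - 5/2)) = c - 4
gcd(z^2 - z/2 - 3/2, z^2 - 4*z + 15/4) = z - 3/2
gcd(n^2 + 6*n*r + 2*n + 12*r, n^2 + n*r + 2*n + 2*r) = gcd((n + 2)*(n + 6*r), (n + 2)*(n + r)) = n + 2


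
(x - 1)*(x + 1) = x^2 - 1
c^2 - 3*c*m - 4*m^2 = (c - 4*m)*(c + m)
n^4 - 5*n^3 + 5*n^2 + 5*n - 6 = (n - 3)*(n - 2)*(n - 1)*(n + 1)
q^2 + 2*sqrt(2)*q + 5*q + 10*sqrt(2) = (q + 5)*(q + 2*sqrt(2))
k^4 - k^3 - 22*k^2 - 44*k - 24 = (k - 6)*(k + 1)*(k + 2)^2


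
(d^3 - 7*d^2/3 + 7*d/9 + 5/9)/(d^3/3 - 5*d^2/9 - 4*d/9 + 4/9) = (9*d^3 - 21*d^2 + 7*d + 5)/(3*d^3 - 5*d^2 - 4*d + 4)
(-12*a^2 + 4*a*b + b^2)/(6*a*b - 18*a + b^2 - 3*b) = (-2*a + b)/(b - 3)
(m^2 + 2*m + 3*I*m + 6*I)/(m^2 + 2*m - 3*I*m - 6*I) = (m + 3*I)/(m - 3*I)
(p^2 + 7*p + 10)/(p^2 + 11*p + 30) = (p + 2)/(p + 6)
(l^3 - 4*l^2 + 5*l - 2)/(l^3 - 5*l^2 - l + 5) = (l^2 - 3*l + 2)/(l^2 - 4*l - 5)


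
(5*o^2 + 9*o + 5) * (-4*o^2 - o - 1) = -20*o^4 - 41*o^3 - 34*o^2 - 14*o - 5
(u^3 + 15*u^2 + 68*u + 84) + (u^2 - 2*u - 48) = u^3 + 16*u^2 + 66*u + 36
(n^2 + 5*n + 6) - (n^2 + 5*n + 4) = 2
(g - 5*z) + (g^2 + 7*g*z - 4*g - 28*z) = g^2 + 7*g*z - 3*g - 33*z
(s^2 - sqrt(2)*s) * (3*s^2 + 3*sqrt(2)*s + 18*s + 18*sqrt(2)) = 3*s^4 + 18*s^3 - 6*s^2 - 36*s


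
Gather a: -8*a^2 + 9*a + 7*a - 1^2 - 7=-8*a^2 + 16*a - 8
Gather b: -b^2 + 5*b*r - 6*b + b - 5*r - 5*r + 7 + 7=-b^2 + b*(5*r - 5) - 10*r + 14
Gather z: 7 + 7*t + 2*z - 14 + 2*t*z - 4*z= 7*t + z*(2*t - 2) - 7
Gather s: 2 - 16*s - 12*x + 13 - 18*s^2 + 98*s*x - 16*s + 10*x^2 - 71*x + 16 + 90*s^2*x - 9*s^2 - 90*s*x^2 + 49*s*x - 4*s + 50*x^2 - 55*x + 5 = s^2*(90*x - 27) + s*(-90*x^2 + 147*x - 36) + 60*x^2 - 138*x + 36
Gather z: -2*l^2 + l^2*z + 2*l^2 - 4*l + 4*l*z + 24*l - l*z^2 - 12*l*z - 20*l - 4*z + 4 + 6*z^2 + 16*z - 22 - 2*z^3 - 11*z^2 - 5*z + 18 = -2*z^3 + z^2*(-l - 5) + z*(l^2 - 8*l + 7)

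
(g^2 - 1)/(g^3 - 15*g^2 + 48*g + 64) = (g - 1)/(g^2 - 16*g + 64)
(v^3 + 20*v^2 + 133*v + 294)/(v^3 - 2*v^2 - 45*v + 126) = (v^2 + 13*v + 42)/(v^2 - 9*v + 18)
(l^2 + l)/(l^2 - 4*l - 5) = l/(l - 5)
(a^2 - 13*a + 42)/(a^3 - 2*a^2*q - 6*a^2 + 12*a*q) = (7 - a)/(a*(-a + 2*q))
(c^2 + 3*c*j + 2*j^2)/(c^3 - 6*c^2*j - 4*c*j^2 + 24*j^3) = (c + j)/(c^2 - 8*c*j + 12*j^2)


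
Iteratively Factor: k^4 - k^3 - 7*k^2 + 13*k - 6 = (k - 1)*(k^3 - 7*k + 6) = (k - 1)^2*(k^2 + k - 6) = (k - 2)*(k - 1)^2*(k + 3)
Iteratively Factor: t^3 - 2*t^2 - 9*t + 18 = (t + 3)*(t^2 - 5*t + 6) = (t - 3)*(t + 3)*(t - 2)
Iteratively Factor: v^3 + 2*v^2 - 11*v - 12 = (v + 4)*(v^2 - 2*v - 3) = (v - 3)*(v + 4)*(v + 1)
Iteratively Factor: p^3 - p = (p)*(p^2 - 1) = p*(p - 1)*(p + 1)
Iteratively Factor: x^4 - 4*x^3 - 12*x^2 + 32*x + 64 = (x - 4)*(x^3 - 12*x - 16) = (x - 4)*(x + 2)*(x^2 - 2*x - 8) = (x - 4)^2*(x + 2)*(x + 2)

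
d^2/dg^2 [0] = 0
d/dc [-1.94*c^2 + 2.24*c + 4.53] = 2.24 - 3.88*c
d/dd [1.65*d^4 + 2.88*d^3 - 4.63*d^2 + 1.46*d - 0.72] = 6.6*d^3 + 8.64*d^2 - 9.26*d + 1.46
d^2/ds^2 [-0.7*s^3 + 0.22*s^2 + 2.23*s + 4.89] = 0.44 - 4.2*s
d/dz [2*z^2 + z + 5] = 4*z + 1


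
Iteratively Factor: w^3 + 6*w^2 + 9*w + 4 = (w + 1)*(w^2 + 5*w + 4) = (w + 1)^2*(w + 4)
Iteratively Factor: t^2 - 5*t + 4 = (t - 1)*(t - 4)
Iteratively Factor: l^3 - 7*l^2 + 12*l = (l - 3)*(l^2 - 4*l) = (l - 4)*(l - 3)*(l)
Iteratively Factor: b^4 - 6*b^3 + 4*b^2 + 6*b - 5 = (b + 1)*(b^3 - 7*b^2 + 11*b - 5) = (b - 1)*(b + 1)*(b^2 - 6*b + 5) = (b - 1)^2*(b + 1)*(b - 5)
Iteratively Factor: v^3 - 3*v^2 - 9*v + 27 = (v - 3)*(v^2 - 9) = (v - 3)^2*(v + 3)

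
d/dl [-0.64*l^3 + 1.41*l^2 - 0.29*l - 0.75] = -1.92*l^2 + 2.82*l - 0.29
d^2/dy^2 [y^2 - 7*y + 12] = 2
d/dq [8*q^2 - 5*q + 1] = 16*q - 5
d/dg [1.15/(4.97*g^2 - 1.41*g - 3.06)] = (1.6215 - 11.431*g)/(-4.97*g^2 + 1.41*g + 3.06)^2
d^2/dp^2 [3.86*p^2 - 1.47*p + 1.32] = 7.72000000000000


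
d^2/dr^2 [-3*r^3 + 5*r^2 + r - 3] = 10 - 18*r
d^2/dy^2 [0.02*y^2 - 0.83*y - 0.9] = 0.0400000000000000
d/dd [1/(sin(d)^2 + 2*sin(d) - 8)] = -2*(sin(d) + 1)*cos(d)/(sin(d)^2 + 2*sin(d) - 8)^2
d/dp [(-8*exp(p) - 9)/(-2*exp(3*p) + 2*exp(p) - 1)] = 2*(-(8*exp(p) + 9)*(3*exp(2*p) - 1) + 8*exp(3*p) - 8*exp(p) + 4)*exp(p)/(2*exp(3*p) - 2*exp(p) + 1)^2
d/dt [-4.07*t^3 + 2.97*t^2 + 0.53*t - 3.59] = -12.21*t^2 + 5.94*t + 0.53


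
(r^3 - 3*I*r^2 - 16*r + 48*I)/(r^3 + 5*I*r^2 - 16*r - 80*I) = (r - 3*I)/(r + 5*I)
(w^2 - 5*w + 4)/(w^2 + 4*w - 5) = (w - 4)/(w + 5)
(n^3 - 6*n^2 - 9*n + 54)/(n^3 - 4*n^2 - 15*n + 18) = (n - 3)/(n - 1)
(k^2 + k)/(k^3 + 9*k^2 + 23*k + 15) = k/(k^2 + 8*k + 15)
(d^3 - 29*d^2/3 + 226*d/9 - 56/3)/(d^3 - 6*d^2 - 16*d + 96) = (9*d^2 - 33*d + 28)/(9*(d^2 - 16))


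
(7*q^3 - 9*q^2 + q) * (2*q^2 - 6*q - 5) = 14*q^5 - 60*q^4 + 21*q^3 + 39*q^2 - 5*q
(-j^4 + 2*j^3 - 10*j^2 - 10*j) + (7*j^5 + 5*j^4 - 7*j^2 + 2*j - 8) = 7*j^5 + 4*j^4 + 2*j^3 - 17*j^2 - 8*j - 8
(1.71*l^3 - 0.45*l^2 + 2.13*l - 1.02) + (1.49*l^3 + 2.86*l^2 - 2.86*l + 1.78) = 3.2*l^3 + 2.41*l^2 - 0.73*l + 0.76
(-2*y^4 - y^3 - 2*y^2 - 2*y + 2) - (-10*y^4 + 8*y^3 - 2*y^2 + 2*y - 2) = 8*y^4 - 9*y^3 - 4*y + 4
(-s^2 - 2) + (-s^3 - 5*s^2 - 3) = -s^3 - 6*s^2 - 5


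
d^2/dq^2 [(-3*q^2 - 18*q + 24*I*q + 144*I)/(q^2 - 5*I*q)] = 18*(q^3*(-2 + I) + 48*I*q^2 + 240*q - 400*I)/(q^3*(q^3 - 15*I*q^2 - 75*q + 125*I))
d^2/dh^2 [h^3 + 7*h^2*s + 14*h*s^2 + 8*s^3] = 6*h + 14*s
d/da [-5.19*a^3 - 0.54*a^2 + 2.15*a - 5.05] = -15.57*a^2 - 1.08*a + 2.15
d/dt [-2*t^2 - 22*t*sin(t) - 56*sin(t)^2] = -22*t*cos(t) - 4*t - 22*sin(t) - 56*sin(2*t)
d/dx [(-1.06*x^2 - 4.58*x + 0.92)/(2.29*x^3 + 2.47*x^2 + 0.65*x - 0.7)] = (2.4274*x^4 + 20.9764*x^3 + 4.3032*x^2 - 3.0608*x + 2.608)/(5.2441*x^6 + 11.3126*x^5 + 9.0779*x^4 + 0.00500000000000034*x^3 - 3.0355*x^2 - 0.91*x + 0.49)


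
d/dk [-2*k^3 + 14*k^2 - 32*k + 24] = -6*k^2 + 28*k - 32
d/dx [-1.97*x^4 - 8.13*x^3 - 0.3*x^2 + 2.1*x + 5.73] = -7.88*x^3 - 24.39*x^2 - 0.6*x + 2.1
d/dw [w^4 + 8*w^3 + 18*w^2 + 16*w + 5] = 4*w^3 + 24*w^2 + 36*w + 16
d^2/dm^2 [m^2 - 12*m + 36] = 2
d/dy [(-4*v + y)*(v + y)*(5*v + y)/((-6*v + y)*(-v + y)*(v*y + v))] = ((v - y)*(v + y)*(4*v - y)*(5*v + y)*(6*v - y) - (v - y)*(v + y)*(4*v - y)*(5*v + y)*(y + 1) + (v - y)*(6*v - y)*(y + 1)*(-(v + y)*(4*v - y) + (v + y)*(5*v + y) - (4*v - y)*(5*v + y)) - (v + y)*(4*v - y)*(5*v + y)*(6*v - y)*(y + 1))/(v*(v - y)^2*(6*v - y)^2*(y + 1)^2)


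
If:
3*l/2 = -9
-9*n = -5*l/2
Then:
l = -6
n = -5/3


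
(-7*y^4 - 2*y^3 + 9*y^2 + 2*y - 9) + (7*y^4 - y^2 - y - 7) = -2*y^3 + 8*y^2 + y - 16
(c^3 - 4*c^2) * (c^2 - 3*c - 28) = c^5 - 7*c^4 - 16*c^3 + 112*c^2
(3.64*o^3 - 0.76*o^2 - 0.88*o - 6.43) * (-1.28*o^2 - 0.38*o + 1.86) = -4.6592*o^5 - 0.4104*o^4 + 8.1856*o^3 + 7.1512*o^2 + 0.8066*o - 11.9598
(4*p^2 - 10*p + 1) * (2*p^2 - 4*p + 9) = 8*p^4 - 36*p^3 + 78*p^2 - 94*p + 9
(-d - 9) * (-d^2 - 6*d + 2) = d^3 + 15*d^2 + 52*d - 18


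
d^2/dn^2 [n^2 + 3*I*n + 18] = 2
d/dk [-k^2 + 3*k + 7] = 3 - 2*k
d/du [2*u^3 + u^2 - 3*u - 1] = 6*u^2 + 2*u - 3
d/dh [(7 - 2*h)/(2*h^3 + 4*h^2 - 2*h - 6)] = (-h^3 - 2*h^2 + h + (2*h - 7)*(3*h^2 + 4*h - 1)/2 + 3)/(h^3 + 2*h^2 - h - 3)^2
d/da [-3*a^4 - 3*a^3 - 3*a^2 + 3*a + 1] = -12*a^3 - 9*a^2 - 6*a + 3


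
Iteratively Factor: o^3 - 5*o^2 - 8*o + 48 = (o - 4)*(o^2 - o - 12) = (o - 4)*(o + 3)*(o - 4)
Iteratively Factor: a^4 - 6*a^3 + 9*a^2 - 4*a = (a - 4)*(a^3 - 2*a^2 + a) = a*(a - 4)*(a^2 - 2*a + 1) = a*(a - 4)*(a - 1)*(a - 1)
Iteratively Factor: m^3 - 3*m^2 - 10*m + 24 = (m - 2)*(m^2 - m - 12) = (m - 2)*(m + 3)*(m - 4)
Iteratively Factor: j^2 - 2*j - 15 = (j - 5)*(j + 3)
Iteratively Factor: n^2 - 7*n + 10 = (n - 2)*(n - 5)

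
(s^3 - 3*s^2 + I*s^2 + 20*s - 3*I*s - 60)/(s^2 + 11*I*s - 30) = (s^2 - s*(3 + 4*I) + 12*I)/(s + 6*I)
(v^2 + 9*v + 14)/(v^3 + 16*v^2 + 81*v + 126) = (v + 2)/(v^2 + 9*v + 18)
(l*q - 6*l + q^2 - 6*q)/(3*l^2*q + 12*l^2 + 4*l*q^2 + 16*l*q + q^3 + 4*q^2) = (q - 6)/(3*l*q + 12*l + q^2 + 4*q)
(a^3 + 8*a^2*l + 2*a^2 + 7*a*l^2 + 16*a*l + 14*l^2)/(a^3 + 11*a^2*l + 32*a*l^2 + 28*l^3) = (a^2 + a*l + 2*a + 2*l)/(a^2 + 4*a*l + 4*l^2)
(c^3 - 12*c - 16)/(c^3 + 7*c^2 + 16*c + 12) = (c - 4)/(c + 3)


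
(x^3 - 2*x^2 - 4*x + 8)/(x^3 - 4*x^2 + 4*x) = (x + 2)/x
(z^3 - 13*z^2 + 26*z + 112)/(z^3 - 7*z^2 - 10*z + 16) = (z - 7)/(z - 1)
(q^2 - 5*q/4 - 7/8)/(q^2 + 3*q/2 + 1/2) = (q - 7/4)/(q + 1)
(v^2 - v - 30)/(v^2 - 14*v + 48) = (v + 5)/(v - 8)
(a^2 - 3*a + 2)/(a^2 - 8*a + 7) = (a - 2)/(a - 7)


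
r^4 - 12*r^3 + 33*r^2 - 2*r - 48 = (r - 8)*(r - 3)*(r - 2)*(r + 1)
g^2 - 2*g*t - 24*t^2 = (g - 6*t)*(g + 4*t)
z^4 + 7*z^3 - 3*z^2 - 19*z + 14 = (z - 1)^2*(z + 2)*(z + 7)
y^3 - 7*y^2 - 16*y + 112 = (y - 7)*(y - 4)*(y + 4)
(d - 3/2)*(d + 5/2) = d^2 + d - 15/4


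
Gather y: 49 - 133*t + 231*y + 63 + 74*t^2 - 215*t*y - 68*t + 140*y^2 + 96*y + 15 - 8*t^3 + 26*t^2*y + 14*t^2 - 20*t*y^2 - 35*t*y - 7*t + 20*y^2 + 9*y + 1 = -8*t^3 + 88*t^2 - 208*t + y^2*(160 - 20*t) + y*(26*t^2 - 250*t + 336) + 128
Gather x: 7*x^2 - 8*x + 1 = 7*x^2 - 8*x + 1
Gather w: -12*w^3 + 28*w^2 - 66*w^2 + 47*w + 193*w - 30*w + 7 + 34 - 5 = -12*w^3 - 38*w^2 + 210*w + 36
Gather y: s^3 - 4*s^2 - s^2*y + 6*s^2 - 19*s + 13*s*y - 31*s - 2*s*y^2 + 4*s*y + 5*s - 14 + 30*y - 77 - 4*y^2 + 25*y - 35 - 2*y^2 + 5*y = s^3 + 2*s^2 - 45*s + y^2*(-2*s - 6) + y*(-s^2 + 17*s + 60) - 126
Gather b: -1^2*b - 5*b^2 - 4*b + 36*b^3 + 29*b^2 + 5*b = 36*b^3 + 24*b^2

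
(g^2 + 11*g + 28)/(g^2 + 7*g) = (g + 4)/g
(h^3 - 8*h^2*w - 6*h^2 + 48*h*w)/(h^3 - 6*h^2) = (h - 8*w)/h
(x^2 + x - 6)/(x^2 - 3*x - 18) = (x - 2)/(x - 6)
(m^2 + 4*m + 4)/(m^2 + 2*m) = (m + 2)/m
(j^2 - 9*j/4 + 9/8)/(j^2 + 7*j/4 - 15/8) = (2*j - 3)/(2*j + 5)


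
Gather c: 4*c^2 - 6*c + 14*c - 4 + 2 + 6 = 4*c^2 + 8*c + 4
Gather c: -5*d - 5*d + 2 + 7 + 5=14 - 10*d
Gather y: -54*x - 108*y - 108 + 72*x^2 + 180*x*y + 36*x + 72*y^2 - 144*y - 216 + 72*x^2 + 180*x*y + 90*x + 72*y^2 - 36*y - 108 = 144*x^2 + 72*x + 144*y^2 + y*(360*x - 288) - 432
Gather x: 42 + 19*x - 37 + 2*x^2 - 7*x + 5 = 2*x^2 + 12*x + 10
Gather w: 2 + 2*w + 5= 2*w + 7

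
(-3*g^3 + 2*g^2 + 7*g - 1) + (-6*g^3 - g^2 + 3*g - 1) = -9*g^3 + g^2 + 10*g - 2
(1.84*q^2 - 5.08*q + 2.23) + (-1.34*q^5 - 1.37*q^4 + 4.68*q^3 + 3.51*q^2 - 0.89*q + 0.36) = -1.34*q^5 - 1.37*q^4 + 4.68*q^3 + 5.35*q^2 - 5.97*q + 2.59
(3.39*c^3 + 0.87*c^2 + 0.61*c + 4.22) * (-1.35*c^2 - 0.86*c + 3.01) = -4.5765*c^5 - 4.0899*c^4 + 8.6322*c^3 - 3.6029*c^2 - 1.7931*c + 12.7022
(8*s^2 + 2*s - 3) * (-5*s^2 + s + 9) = -40*s^4 - 2*s^3 + 89*s^2 + 15*s - 27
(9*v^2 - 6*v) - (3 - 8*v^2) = 17*v^2 - 6*v - 3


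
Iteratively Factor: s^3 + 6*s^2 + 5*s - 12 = (s + 4)*(s^2 + 2*s - 3) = (s - 1)*(s + 4)*(s + 3)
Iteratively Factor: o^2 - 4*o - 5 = (o - 5)*(o + 1)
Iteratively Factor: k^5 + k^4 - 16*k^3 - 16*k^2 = (k - 4)*(k^4 + 5*k^3 + 4*k^2) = k*(k - 4)*(k^3 + 5*k^2 + 4*k) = k^2*(k - 4)*(k^2 + 5*k + 4) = k^2*(k - 4)*(k + 4)*(k + 1)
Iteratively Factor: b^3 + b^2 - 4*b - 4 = (b - 2)*(b^2 + 3*b + 2) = (b - 2)*(b + 2)*(b + 1)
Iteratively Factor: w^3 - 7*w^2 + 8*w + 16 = (w - 4)*(w^2 - 3*w - 4) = (w - 4)^2*(w + 1)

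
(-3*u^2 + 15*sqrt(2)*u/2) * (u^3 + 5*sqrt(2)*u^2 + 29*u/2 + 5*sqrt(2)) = -3*u^5 - 15*sqrt(2)*u^4/2 + 63*u^3/2 + 375*sqrt(2)*u^2/4 + 75*u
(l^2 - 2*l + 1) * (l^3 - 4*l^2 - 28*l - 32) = l^5 - 6*l^4 - 19*l^3 + 20*l^2 + 36*l - 32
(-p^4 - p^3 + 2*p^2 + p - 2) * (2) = -2*p^4 - 2*p^3 + 4*p^2 + 2*p - 4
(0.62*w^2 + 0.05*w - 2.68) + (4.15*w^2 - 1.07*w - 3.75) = 4.77*w^2 - 1.02*w - 6.43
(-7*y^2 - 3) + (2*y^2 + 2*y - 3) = -5*y^2 + 2*y - 6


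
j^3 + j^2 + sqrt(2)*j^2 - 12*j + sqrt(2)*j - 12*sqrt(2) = (j - 3)*(j + 4)*(j + sqrt(2))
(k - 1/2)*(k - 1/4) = k^2 - 3*k/4 + 1/8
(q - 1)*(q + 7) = q^2 + 6*q - 7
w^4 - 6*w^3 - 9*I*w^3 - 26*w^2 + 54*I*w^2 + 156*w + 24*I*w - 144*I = (w - 6)*(w - 4*I)*(w - 3*I)*(w - 2*I)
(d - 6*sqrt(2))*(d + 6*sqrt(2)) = d^2 - 72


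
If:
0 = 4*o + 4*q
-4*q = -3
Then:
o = -3/4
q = 3/4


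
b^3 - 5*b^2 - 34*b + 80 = (b - 8)*(b - 2)*(b + 5)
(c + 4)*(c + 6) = c^2 + 10*c + 24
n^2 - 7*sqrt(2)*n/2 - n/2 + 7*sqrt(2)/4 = (n - 1/2)*(n - 7*sqrt(2)/2)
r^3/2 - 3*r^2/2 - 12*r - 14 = (r/2 + 1)*(r - 7)*(r + 2)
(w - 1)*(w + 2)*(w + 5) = w^3 + 6*w^2 + 3*w - 10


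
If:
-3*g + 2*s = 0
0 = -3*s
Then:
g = 0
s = 0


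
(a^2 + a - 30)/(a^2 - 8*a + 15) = (a + 6)/(a - 3)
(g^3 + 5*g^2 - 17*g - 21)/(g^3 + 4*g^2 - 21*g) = (g + 1)/g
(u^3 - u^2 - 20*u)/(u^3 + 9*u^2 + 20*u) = (u - 5)/(u + 5)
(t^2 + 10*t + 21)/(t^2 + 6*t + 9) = (t + 7)/(t + 3)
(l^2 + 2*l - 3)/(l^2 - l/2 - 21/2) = 2*(l - 1)/(2*l - 7)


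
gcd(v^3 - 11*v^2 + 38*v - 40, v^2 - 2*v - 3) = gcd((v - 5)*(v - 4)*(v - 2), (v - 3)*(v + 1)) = 1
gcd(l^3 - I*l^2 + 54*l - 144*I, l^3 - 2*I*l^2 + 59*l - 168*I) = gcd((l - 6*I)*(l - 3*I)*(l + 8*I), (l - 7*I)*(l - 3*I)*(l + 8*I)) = l^2 + 5*I*l + 24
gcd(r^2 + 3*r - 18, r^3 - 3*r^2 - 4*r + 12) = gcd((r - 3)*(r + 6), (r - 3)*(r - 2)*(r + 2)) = r - 3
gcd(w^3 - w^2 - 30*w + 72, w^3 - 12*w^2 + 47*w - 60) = w^2 - 7*w + 12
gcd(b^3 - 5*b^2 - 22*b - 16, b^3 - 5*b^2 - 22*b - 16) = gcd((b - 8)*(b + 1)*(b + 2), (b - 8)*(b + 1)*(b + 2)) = b^3 - 5*b^2 - 22*b - 16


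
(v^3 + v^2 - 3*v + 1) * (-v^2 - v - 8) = -v^5 - 2*v^4 - 6*v^3 - 6*v^2 + 23*v - 8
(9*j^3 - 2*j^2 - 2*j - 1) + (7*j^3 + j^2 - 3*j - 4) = 16*j^3 - j^2 - 5*j - 5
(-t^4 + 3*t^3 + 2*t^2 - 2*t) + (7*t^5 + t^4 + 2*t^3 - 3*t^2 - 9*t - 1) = 7*t^5 + 5*t^3 - t^2 - 11*t - 1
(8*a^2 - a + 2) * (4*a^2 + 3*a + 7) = 32*a^4 + 20*a^3 + 61*a^2 - a + 14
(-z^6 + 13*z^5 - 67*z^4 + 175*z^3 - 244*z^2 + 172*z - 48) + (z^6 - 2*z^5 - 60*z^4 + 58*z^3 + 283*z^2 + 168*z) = 11*z^5 - 127*z^4 + 233*z^3 + 39*z^2 + 340*z - 48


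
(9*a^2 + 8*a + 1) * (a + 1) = 9*a^3 + 17*a^2 + 9*a + 1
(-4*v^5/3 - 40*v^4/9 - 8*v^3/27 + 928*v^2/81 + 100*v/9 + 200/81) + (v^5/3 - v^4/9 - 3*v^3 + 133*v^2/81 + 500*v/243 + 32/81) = -v^5 - 41*v^4/9 - 89*v^3/27 + 1061*v^2/81 + 3200*v/243 + 232/81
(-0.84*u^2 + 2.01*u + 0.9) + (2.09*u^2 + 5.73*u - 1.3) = 1.25*u^2 + 7.74*u - 0.4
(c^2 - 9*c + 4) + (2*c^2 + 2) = 3*c^2 - 9*c + 6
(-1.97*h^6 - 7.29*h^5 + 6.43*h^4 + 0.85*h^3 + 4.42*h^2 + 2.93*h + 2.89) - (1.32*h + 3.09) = -1.97*h^6 - 7.29*h^5 + 6.43*h^4 + 0.85*h^3 + 4.42*h^2 + 1.61*h - 0.2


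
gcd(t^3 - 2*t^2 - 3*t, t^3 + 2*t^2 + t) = t^2 + t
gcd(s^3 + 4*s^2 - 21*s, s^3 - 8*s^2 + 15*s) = s^2 - 3*s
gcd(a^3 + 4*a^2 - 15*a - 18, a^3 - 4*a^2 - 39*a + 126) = a^2 + 3*a - 18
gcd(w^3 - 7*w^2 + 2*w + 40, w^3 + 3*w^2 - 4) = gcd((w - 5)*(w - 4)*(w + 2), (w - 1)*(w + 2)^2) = w + 2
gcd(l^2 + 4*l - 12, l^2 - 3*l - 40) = 1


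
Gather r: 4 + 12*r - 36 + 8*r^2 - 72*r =8*r^2 - 60*r - 32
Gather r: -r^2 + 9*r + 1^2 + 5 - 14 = -r^2 + 9*r - 8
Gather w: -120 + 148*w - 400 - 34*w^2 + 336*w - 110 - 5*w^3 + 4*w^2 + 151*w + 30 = -5*w^3 - 30*w^2 + 635*w - 600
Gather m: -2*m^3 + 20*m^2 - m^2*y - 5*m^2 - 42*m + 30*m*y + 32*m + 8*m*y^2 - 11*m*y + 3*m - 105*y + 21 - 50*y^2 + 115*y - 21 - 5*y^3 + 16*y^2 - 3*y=-2*m^3 + m^2*(15 - y) + m*(8*y^2 + 19*y - 7) - 5*y^3 - 34*y^2 + 7*y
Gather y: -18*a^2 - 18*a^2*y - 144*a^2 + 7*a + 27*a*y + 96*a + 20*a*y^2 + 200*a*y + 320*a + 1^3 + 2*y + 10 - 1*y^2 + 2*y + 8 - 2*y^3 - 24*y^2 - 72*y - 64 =-162*a^2 + 423*a - 2*y^3 + y^2*(20*a - 25) + y*(-18*a^2 + 227*a - 68) - 45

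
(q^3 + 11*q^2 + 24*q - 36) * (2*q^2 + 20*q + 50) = 2*q^5 + 42*q^4 + 318*q^3 + 958*q^2 + 480*q - 1800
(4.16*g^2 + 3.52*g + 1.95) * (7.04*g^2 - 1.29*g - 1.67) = 29.2864*g^4 + 19.4144*g^3 + 2.24*g^2 - 8.3939*g - 3.2565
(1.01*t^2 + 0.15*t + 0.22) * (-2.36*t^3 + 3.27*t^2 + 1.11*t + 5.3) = -2.3836*t^5 + 2.9487*t^4 + 1.0924*t^3 + 6.2389*t^2 + 1.0392*t + 1.166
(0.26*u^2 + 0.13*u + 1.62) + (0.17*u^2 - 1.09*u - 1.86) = 0.43*u^2 - 0.96*u - 0.24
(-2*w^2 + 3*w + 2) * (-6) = 12*w^2 - 18*w - 12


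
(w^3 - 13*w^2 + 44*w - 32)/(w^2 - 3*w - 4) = (w^2 - 9*w + 8)/(w + 1)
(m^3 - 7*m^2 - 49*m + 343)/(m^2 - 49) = m - 7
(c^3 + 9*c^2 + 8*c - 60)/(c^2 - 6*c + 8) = (c^2 + 11*c + 30)/(c - 4)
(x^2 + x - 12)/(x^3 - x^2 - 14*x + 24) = 1/(x - 2)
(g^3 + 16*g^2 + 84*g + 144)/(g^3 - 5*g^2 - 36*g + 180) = (g^2 + 10*g + 24)/(g^2 - 11*g + 30)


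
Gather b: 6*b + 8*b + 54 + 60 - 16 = 14*b + 98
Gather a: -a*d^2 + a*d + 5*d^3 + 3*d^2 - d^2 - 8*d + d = a*(-d^2 + d) + 5*d^3 + 2*d^2 - 7*d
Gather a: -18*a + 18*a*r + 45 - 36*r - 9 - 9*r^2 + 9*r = a*(18*r - 18) - 9*r^2 - 27*r + 36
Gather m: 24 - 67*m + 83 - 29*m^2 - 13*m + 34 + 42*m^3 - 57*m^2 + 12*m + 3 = 42*m^3 - 86*m^2 - 68*m + 144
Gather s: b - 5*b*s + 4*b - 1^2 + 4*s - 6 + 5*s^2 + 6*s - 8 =5*b + 5*s^2 + s*(10 - 5*b) - 15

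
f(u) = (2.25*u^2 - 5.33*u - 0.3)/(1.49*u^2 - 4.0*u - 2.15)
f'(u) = (4.0 - 2.98*u)*(2.25*u^2 - 5.33*u - 0.3)/(1.49*u^2 - 4.0*u - 2.15)^2 + (4.5*u - 5.33)/(1.49*u^2 - 4.0*u - 2.15) = (-1.0583*u^2 - 8.781*u + 10.2595)/(2.2201*u^4 - 11.92*u^3 + 9.593*u^2 + 17.2*u + 4.6225)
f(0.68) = 0.69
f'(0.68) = 0.22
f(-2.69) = 1.56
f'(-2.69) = 0.07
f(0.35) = 0.56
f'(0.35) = 0.62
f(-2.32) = 1.60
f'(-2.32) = 0.11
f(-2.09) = 1.63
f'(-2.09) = 0.15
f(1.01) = 0.73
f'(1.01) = 0.01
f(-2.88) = 1.55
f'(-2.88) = 0.06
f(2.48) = -0.11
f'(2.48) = -2.13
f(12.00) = 1.58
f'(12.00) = -0.01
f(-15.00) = 1.49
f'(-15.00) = -0.00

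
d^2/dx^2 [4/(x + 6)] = 8/(x + 6)^3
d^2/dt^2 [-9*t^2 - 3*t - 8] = -18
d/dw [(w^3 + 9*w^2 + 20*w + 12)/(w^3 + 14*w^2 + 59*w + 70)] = (5*w^2 + 58*w + 173)/(w^4 + 24*w^3 + 214*w^2 + 840*w + 1225)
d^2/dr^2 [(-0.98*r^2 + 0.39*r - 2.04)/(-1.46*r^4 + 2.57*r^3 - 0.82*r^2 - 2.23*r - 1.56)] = (12.533808*r^8 - 32.038824*r^7 + 120.9821*r^6 - 286.179762*r^5 + 198.32874*r^4 + 21.97451*r^3 - 143.958888*r^2 + 74.448*r + 22.553616)/(3.112136*r^12 - 16.434636*r^11 + 34.173198*r^10 - 21.175013*r^9 - 21.035382*r^8 + 19.900521*r^7 + 36.252382*r^6 - 23.093679*r^5 - 27.603762*r^4 + 9.442207*r^3 + 29.259828*r^2 + 16.280784*r + 3.796416)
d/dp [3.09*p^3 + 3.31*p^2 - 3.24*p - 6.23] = 9.27*p^2 + 6.62*p - 3.24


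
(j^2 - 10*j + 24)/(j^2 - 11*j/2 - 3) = 2*(j - 4)/(2*j + 1)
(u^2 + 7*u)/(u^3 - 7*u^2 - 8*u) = (u + 7)/(u^2 - 7*u - 8)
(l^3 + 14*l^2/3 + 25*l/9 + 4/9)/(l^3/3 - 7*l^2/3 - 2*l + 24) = (9*l^3 + 42*l^2 + 25*l + 4)/(3*(l^3 - 7*l^2 - 6*l + 72))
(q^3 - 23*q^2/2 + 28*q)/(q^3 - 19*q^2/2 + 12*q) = (2*q - 7)/(2*q - 3)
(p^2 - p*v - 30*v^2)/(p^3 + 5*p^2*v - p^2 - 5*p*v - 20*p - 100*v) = (p - 6*v)/(p^2 - p - 20)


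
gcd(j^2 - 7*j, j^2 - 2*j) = j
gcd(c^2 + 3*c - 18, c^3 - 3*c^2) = c - 3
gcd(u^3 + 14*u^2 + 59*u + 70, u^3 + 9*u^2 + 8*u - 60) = u + 5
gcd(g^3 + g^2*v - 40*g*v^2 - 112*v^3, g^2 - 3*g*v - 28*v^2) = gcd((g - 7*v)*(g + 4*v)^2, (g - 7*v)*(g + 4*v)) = -g^2 + 3*g*v + 28*v^2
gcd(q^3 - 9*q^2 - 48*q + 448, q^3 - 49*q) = q + 7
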